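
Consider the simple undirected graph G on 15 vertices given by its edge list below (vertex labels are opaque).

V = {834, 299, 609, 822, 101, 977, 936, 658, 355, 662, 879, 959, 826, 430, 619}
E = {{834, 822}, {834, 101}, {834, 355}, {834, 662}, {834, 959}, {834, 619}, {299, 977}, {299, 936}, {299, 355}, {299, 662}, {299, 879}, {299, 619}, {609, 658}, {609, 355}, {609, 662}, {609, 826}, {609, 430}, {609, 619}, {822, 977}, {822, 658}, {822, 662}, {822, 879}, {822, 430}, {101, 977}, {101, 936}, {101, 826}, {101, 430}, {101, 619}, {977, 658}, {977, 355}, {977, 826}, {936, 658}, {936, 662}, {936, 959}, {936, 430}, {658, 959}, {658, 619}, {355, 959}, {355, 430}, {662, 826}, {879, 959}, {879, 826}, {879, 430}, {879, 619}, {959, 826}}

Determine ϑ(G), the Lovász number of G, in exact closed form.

5

N(879) = {299, 822, 959, 826, 430, 619}, |N(879)| = 6.
N(299) = {977, 936, 355, 662, 879, 619}, |N(299)| = 6.
deg(609) = 6; N(609) = {658, 355, 662, 826, 430, 619}.
deg(662) = 6; N(662) = {834, 299, 609, 822, 936, 826}.
Every vertex has degree 6 (N=15); this is K(6,2), the Kneser graph.
A has 3 distinct eigenvalues ≈ [6.0, 1.0, -3.0].
Lovász: ϑ = −15(-3)/(6+-1*(-3)) = 5.
ϑ(G) ≈ 5.00000000.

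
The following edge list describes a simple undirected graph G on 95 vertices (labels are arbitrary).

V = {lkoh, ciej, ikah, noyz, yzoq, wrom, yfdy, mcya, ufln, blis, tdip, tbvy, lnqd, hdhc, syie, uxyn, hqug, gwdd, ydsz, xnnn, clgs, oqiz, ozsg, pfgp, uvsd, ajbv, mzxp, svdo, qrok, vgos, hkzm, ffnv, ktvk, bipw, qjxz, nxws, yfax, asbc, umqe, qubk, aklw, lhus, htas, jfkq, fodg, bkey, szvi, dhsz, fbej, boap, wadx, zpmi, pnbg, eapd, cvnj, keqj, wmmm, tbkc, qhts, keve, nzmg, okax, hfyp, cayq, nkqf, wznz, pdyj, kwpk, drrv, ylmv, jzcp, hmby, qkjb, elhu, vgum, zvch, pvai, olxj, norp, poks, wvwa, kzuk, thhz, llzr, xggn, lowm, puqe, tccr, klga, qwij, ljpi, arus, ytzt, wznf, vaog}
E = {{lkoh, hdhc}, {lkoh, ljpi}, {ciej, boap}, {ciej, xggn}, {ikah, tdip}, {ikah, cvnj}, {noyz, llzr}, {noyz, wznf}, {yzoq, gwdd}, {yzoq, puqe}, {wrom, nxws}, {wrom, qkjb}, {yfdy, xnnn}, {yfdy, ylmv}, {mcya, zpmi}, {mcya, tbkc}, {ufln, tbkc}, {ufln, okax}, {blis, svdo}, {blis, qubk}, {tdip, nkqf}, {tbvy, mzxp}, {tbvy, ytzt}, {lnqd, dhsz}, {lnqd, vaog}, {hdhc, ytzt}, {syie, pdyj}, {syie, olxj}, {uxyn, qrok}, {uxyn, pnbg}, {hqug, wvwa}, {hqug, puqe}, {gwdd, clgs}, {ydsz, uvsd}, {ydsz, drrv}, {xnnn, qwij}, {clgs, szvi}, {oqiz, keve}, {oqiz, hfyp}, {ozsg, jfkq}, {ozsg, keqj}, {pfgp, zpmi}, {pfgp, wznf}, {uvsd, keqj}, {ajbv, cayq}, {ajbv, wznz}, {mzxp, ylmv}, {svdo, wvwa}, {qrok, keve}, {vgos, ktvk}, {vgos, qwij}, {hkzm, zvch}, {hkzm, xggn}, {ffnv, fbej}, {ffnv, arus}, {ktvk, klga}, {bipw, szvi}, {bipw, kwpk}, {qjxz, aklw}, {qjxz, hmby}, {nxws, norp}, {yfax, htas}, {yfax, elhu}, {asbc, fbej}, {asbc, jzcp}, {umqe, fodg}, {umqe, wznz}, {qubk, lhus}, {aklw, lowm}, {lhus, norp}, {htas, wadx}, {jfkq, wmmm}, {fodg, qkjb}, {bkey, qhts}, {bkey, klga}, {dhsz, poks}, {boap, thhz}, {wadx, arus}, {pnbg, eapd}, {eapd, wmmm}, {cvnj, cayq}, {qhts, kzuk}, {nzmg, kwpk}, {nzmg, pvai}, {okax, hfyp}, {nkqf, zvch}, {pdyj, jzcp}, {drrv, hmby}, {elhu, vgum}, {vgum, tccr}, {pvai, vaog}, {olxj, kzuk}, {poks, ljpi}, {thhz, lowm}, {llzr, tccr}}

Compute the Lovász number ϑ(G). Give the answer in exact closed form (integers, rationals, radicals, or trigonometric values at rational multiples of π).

95*cos(pi/95)/(cos(pi/95) + 1)

deg(pdyj) = 2; N(pdyj) = {syie, jzcp}.
Vertex nkqf has 2 neighbors: tdip, zvch.
deg(gwdd) = 2; N(gwdd) = {yzoq, clgs}.
deg(qjxz) = 2; N(qjxz) = {aklw, hmby}.
Regular of degree 2 on 95 vertices: the odd cycle C_{95}.
spec(A) ≈ [2.0, 1.995627, 1.982528, 1.96076, 1.930418, 1.891634, 1.84458, 1.789459, 1.726513, 1.656018, 1.578281, 1.493643, 1.402474, 1.305172, 1.202162, 1.093896, 0.980847, 0.863509, 0.742394, 0.618034, 0.490971, 0.361761, 0.230969, 0.099168, -0.033068, -0.165159, -0.296527, -0.426599, -0.554806, -0.680586, -0.803391, -0.922682, -1.037939, -1.148657, -1.254353, -1.354563, -1.44885, -1.536802, -1.618034, -1.692191, -1.758948, -1.818013, -1.869129, -1.912072, -1.946653, -1.972723, -1.990166, -1.998907] (distinct, 6 d.p.).
Lovász: ϑ = −95(-2*cos(pi/95))/(2+-(-1)*2*cos(pi/95)) = 95*cos(pi/95)/(cos(pi/95) + 1).
≈ 47.48701 (to 5 d.p.).
Check 47 ≤ 95*cos(pi/95)/(cos(pi/95) + 1) ≤ 48: both strict.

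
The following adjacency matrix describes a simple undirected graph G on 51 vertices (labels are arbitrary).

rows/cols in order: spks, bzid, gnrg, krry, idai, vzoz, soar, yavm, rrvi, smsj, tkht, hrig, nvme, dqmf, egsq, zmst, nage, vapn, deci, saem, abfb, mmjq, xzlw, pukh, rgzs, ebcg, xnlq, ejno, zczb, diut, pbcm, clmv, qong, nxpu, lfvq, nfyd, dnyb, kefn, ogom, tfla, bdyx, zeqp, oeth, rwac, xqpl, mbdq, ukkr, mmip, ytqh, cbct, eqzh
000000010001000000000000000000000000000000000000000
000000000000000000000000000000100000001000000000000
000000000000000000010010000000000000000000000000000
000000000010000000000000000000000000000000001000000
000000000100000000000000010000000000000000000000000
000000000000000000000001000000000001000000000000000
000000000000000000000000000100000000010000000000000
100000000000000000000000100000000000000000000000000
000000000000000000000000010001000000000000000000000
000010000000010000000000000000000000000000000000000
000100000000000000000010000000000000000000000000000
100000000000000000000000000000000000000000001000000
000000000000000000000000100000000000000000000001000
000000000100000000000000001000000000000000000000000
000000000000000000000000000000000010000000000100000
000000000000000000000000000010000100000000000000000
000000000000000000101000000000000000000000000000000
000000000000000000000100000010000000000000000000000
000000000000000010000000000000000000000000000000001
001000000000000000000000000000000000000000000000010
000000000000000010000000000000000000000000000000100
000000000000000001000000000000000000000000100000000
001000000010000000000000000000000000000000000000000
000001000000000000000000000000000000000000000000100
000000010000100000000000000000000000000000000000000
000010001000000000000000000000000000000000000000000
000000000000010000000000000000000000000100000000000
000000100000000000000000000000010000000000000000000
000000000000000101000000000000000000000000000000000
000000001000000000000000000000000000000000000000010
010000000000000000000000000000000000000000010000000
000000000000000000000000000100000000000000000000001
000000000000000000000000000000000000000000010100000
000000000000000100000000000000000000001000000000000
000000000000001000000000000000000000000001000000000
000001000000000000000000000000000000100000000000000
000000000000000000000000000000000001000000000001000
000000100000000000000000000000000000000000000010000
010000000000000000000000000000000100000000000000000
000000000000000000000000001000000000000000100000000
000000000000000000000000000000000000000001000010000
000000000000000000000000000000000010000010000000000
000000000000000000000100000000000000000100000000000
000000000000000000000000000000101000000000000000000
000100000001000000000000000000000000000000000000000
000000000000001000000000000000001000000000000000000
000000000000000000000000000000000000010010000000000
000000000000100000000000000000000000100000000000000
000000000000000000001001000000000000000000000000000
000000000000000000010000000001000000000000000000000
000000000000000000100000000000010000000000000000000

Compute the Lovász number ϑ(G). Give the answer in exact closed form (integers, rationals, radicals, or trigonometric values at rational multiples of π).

51*cos(pi/51)/(cos(pi/51) + 1)

N(clmv) = {ejno, eqzh}, |N(clmv)| = 2.
deg(zczb) = 2; N(zczb) = {zmst, vapn}.
Vertex cbct has 2 neighbors: saem, diut.
deg(tkht) = 2; N(tkht) = {krry, xzlw}.
G on 51 vertices is 2-regular; the odd cycle C_{51}.
A has 26 distinct eigenvalues ≈ [2.0, 1.98484, 1.93959, 1.86494, 1.76202, 1.63239, 1.47802, 1.30124, 1.10473, 0.89148, 0.66471, 0.42787, 0.18454, -0.06159, -0.30678, -0.54733, -0.77957, -1.0, -1.20527, -1.39227, -1.55816, -1.70043, -1.81693, -1.90588, -1.96595, -1.99621].
−51·(-2*cos(pi/51)) / ((2)−(-2*cos(pi/51))) = 51*cos(pi/51)/(cos(pi/51) + 1) = ϑ(G).
ϑ(G) ≈ 25.47579.
25 ≤ 51*cos(pi/51)/(cos(pi/51) + 1) ≤ 26: both strict.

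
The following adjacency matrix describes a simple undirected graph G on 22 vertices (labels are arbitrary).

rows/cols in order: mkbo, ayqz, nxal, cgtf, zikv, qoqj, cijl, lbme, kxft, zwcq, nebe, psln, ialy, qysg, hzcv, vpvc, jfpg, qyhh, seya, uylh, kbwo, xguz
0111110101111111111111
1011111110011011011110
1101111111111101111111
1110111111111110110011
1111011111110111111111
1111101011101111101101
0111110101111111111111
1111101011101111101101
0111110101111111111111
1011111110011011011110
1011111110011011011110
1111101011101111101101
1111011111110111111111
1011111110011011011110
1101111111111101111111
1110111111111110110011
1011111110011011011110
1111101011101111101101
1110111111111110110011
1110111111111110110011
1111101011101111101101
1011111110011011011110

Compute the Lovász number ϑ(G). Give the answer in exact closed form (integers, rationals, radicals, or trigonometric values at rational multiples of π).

6

Vertex ayqz has 16 neighbors: mkbo, nxal, cgtf, zikv, qoqj, cijl, lbme, kxft, psln, ialy, hzcv, vpvc, qyhh, seya, uylh, kbwo.
deg(vpvc) = 18; N(vpvc) = {mkbo, ayqz, nxal, zikv, qoqj, cijl, lbme, kxft, zwcq, nebe, psln, ialy, qysg, hzcv, jfpg, qyhh, kbwo, xguz}.
deg(hzcv) = 20; N(hzcv) = {mkbo, ayqz, cgtf, zikv, qoqj, cijl, lbme, kxft, zwcq, nebe, psln, ialy, qysg, vpvc, jfpg, qyhh, seya, uylh, kbwo, xguz}.
N(psln) = {mkbo, ayqz, nxal, cgtf, zikv, cijl, kxft, zwcq, nebe, ialy, qysg, hzcv, vpvc, jfpg, seya, uylh, xguz}, |N(psln)| = 17.
Complete 6-partite, parts [6, 5, 4, 3, 2, 2]: perfect, ϑ = α = 6.
= 6.000000… (decimal).
6 ≤ 6 ≤ 6: collapsed.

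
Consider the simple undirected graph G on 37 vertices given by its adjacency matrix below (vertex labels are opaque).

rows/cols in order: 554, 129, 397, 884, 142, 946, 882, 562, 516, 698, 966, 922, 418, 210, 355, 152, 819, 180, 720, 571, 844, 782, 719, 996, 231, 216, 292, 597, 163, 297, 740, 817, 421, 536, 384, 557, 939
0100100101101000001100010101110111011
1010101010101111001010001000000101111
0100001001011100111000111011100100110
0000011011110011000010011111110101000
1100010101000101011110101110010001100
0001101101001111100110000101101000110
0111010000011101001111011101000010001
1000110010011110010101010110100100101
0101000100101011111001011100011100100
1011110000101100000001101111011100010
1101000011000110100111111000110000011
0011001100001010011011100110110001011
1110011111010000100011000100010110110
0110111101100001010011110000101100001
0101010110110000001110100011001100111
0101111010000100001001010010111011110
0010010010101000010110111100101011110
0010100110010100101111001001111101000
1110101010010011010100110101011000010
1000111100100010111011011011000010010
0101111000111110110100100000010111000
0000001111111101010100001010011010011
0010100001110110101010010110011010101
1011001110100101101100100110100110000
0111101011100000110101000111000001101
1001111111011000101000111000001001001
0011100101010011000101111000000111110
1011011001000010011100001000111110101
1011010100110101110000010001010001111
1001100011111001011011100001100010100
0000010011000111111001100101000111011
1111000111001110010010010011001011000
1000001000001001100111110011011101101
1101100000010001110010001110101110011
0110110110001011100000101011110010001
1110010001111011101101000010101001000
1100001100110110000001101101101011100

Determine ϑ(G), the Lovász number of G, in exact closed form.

N(817) = {554, 129, 397, 884, 562, 516, 698, 418, 210, 355, 180, 844, 996, 292, 597, 740, 421, 536}, |N(817)| = 18.
Vertex 292 has 18 neighbors: 397, 884, 142, 562, 698, 922, 355, 152, 571, 782, 719, 996, 231, 817, 421, 536, 384, 557.
N(142) = {554, 129, 946, 562, 698, 210, 152, 180, 720, 571, 844, 719, 231, 216, 292, 297, 536, 384}, |N(142)| = 18.
Vertex 163 has 18 neighbors: 554, 397, 884, 946, 562, 966, 922, 210, 152, 819, 180, 996, 597, 297, 536, 384, 557, 939.
18-regular, N=37; SR(37,18,8,9) — a Paley graph.
The 3 distinct eigenvalues: [18.0, 2.5414, -3.5414].
ϑ = −N·λ_min/(λ_max−λ_min) = −37·(-sqrt(37)/2 - 1/2)/(18−(-sqrt(37)/2 - 1/2)) = sqrt(37).
= 6.08276… (decimal).

sqrt(37)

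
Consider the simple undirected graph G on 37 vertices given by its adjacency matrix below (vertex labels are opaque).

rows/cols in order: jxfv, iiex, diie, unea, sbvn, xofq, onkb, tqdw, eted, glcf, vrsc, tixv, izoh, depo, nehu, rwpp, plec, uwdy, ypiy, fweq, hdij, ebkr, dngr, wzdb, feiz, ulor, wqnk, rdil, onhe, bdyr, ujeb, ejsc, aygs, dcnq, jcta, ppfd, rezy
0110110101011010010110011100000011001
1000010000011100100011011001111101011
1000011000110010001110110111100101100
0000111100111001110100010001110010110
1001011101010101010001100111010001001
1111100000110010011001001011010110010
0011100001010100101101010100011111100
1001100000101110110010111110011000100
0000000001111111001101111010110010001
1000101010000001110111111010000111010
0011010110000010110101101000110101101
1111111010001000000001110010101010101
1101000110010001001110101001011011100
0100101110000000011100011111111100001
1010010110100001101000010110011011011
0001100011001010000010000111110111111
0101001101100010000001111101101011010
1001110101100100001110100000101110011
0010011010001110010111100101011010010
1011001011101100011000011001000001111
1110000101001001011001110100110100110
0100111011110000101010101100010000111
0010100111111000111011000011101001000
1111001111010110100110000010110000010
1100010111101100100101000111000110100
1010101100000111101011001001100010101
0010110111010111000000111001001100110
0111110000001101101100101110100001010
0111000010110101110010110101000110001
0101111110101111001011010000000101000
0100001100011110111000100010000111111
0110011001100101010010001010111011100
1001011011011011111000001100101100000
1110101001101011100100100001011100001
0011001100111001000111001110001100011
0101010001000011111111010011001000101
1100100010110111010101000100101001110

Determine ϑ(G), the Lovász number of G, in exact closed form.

N(sbvn) = {jxfv, unea, xofq, onkb, tqdw, glcf, tixv, depo, rwpp, uwdy, ebkr, dngr, ulor, wqnk, rdil, bdyr, dcnq, rezy}, |N(sbvn)| = 18.
N(ulor) = {jxfv, diie, sbvn, onkb, tqdw, depo, nehu, rwpp, plec, ypiy, hdij, ebkr, feiz, rdil, onhe, aygs, jcta, rezy}, |N(ulor)| = 18.
deg(onkb) = 18; N(onkb) = {diie, unea, sbvn, glcf, tixv, depo, plec, ypiy, fweq, ebkr, wzdb, ulor, bdyr, ujeb, ejsc, aygs, dcnq, jcta}.
deg(hdij) = 18; N(hdij) = {jxfv, iiex, diie, tqdw, glcf, izoh, rwpp, uwdy, ypiy, ebkr, dngr, wzdb, ulor, onhe, bdyr, ejsc, jcta, ppfd}.
deg(v) = 18 for all v (|V|=37); SR(37,18,8,9) — a Paley graph.
Distinct eigenvalues (to 5 d.p.): [18.0, 2.54138, -3.54138].
ϑ = −N·λ_min/(λ_max−λ_min) = −37·(-sqrt(37)/2 - 1/2)/(18−(-sqrt(37)/2 - 1/2)) = sqrt(37).
≈ 6.08276253 (to 8 d.p.).

sqrt(37)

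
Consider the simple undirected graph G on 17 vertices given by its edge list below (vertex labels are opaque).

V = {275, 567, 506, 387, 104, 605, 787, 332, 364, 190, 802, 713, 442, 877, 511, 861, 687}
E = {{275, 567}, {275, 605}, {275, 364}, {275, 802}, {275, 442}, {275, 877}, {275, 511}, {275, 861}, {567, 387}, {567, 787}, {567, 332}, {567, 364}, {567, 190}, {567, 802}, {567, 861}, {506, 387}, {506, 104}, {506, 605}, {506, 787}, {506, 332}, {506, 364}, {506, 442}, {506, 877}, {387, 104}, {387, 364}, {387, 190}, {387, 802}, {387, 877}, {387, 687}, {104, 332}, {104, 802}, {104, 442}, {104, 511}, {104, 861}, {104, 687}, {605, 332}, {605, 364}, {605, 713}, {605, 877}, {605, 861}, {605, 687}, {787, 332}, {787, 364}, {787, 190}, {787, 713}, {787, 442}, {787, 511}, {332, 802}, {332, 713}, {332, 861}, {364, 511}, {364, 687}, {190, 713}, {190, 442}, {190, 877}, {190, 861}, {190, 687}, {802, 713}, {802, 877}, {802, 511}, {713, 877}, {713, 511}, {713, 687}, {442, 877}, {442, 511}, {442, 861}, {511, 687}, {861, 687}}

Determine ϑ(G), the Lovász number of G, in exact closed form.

deg(387) = 8; N(387) = {567, 506, 104, 364, 190, 802, 877, 687}.
Vertex 787 has 8 neighbors: 567, 506, 332, 364, 190, 713, 442, 511.
deg(190) = 8; N(190) = {567, 387, 787, 713, 442, 877, 861, 687}.
deg(877) = 8; N(877) = {275, 506, 387, 605, 190, 802, 713, 442}.
Every vertex has degree 8 (N=17); strongly regular (17,8,3,4).
A has 3 distinct eigenvalues ≈ [8.0, 1.5616, -2.5616].
λ_max=8, λ_min=-sqrt(17)/2 - 1/2; ϑ = −17·λ_min/(λ_max−λ_min) = sqrt(17).
ϑ(G) ≈ 4.123106.

sqrt(17)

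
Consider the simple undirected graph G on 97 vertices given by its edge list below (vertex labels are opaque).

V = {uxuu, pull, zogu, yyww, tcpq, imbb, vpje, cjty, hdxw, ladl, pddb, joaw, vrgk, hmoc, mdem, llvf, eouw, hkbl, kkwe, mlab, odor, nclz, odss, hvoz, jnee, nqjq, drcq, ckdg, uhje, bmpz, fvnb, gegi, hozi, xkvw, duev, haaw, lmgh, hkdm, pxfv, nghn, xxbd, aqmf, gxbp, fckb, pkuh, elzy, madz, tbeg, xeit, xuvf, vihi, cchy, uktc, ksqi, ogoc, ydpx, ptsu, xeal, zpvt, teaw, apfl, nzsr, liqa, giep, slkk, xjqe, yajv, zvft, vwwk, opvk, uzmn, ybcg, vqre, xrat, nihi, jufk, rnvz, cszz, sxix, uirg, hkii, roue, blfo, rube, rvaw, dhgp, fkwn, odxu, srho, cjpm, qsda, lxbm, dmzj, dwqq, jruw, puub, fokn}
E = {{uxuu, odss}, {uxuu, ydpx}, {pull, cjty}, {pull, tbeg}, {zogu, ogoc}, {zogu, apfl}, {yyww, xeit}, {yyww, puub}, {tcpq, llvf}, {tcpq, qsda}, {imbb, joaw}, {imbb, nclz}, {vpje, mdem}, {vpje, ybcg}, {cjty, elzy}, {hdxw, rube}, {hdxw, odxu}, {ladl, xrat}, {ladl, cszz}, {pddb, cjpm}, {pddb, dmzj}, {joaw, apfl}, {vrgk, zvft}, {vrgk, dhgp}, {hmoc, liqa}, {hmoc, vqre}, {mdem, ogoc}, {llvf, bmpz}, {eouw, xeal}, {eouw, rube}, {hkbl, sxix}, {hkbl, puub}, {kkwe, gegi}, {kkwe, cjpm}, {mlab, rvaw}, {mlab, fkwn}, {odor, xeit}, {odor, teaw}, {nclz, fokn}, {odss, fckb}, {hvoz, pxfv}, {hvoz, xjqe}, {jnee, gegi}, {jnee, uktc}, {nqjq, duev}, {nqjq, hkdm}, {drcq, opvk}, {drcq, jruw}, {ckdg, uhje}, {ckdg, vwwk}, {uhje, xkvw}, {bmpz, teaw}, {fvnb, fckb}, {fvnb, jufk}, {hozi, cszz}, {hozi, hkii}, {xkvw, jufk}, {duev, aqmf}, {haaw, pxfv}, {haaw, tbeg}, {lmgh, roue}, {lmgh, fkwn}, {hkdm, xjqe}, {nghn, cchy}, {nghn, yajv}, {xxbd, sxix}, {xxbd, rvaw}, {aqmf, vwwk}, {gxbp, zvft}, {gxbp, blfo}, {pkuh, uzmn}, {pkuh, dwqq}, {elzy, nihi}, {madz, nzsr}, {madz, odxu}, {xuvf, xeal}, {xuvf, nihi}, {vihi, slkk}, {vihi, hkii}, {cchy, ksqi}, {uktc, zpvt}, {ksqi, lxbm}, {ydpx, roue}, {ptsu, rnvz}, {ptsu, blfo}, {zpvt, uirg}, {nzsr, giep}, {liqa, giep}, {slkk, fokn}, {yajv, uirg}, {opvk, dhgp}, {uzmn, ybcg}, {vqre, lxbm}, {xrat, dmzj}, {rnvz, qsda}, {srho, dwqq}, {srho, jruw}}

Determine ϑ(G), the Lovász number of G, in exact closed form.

97*cos(pi/97)/(cos(pi/97) + 1)

Vertex slkk has 2 neighbors: vihi, fokn.
Vertex uzmn has 2 neighbors: pkuh, ybcg.
deg(ladl) = 2; N(ladl) = {xrat, cszz}.
deg(hkii) = 2; N(hkii) = {hozi, vihi}.
97-vertex 2-regular graph: a single 97-cycle (edge-transitive).
spec(A) ≈ [2.0, 1.9958, 1.9832, 1.9624, 1.9332, 1.896, 1.8508, 1.7979, 1.7374, 1.6697, 1.5949, 1.5134, 1.4256, 1.3318, 1.2325, 1.1279, 1.0186, 0.9051, 0.7878, 0.6671, 0.5437, 0.4179, 0.2905, 0.1618, 0.0324, -0.0971, -0.2262, -0.3544, -0.481, -0.6057, -0.7278, -0.8469, -0.9624, -1.0738, -1.1808, -1.2828, -1.3794, -1.4703, -1.555, -1.6331, -1.7044, -1.7686, -1.8253, -1.8744, -1.9156, -1.9488, -1.9738, -1.9906, -1.999] (distinct, 4 d.p.).
λ_max=2, λ_min=-2*cos(pi/97); ϑ = −97·λ_min/(λ_max−λ_min) = 97*cos(pi/97)/(cos(pi/97) + 1).
= 48.48727921… (decimal).
48 ≤ 97*cos(pi/97)/(cos(pi/97) + 1) ≤ 49: both strict.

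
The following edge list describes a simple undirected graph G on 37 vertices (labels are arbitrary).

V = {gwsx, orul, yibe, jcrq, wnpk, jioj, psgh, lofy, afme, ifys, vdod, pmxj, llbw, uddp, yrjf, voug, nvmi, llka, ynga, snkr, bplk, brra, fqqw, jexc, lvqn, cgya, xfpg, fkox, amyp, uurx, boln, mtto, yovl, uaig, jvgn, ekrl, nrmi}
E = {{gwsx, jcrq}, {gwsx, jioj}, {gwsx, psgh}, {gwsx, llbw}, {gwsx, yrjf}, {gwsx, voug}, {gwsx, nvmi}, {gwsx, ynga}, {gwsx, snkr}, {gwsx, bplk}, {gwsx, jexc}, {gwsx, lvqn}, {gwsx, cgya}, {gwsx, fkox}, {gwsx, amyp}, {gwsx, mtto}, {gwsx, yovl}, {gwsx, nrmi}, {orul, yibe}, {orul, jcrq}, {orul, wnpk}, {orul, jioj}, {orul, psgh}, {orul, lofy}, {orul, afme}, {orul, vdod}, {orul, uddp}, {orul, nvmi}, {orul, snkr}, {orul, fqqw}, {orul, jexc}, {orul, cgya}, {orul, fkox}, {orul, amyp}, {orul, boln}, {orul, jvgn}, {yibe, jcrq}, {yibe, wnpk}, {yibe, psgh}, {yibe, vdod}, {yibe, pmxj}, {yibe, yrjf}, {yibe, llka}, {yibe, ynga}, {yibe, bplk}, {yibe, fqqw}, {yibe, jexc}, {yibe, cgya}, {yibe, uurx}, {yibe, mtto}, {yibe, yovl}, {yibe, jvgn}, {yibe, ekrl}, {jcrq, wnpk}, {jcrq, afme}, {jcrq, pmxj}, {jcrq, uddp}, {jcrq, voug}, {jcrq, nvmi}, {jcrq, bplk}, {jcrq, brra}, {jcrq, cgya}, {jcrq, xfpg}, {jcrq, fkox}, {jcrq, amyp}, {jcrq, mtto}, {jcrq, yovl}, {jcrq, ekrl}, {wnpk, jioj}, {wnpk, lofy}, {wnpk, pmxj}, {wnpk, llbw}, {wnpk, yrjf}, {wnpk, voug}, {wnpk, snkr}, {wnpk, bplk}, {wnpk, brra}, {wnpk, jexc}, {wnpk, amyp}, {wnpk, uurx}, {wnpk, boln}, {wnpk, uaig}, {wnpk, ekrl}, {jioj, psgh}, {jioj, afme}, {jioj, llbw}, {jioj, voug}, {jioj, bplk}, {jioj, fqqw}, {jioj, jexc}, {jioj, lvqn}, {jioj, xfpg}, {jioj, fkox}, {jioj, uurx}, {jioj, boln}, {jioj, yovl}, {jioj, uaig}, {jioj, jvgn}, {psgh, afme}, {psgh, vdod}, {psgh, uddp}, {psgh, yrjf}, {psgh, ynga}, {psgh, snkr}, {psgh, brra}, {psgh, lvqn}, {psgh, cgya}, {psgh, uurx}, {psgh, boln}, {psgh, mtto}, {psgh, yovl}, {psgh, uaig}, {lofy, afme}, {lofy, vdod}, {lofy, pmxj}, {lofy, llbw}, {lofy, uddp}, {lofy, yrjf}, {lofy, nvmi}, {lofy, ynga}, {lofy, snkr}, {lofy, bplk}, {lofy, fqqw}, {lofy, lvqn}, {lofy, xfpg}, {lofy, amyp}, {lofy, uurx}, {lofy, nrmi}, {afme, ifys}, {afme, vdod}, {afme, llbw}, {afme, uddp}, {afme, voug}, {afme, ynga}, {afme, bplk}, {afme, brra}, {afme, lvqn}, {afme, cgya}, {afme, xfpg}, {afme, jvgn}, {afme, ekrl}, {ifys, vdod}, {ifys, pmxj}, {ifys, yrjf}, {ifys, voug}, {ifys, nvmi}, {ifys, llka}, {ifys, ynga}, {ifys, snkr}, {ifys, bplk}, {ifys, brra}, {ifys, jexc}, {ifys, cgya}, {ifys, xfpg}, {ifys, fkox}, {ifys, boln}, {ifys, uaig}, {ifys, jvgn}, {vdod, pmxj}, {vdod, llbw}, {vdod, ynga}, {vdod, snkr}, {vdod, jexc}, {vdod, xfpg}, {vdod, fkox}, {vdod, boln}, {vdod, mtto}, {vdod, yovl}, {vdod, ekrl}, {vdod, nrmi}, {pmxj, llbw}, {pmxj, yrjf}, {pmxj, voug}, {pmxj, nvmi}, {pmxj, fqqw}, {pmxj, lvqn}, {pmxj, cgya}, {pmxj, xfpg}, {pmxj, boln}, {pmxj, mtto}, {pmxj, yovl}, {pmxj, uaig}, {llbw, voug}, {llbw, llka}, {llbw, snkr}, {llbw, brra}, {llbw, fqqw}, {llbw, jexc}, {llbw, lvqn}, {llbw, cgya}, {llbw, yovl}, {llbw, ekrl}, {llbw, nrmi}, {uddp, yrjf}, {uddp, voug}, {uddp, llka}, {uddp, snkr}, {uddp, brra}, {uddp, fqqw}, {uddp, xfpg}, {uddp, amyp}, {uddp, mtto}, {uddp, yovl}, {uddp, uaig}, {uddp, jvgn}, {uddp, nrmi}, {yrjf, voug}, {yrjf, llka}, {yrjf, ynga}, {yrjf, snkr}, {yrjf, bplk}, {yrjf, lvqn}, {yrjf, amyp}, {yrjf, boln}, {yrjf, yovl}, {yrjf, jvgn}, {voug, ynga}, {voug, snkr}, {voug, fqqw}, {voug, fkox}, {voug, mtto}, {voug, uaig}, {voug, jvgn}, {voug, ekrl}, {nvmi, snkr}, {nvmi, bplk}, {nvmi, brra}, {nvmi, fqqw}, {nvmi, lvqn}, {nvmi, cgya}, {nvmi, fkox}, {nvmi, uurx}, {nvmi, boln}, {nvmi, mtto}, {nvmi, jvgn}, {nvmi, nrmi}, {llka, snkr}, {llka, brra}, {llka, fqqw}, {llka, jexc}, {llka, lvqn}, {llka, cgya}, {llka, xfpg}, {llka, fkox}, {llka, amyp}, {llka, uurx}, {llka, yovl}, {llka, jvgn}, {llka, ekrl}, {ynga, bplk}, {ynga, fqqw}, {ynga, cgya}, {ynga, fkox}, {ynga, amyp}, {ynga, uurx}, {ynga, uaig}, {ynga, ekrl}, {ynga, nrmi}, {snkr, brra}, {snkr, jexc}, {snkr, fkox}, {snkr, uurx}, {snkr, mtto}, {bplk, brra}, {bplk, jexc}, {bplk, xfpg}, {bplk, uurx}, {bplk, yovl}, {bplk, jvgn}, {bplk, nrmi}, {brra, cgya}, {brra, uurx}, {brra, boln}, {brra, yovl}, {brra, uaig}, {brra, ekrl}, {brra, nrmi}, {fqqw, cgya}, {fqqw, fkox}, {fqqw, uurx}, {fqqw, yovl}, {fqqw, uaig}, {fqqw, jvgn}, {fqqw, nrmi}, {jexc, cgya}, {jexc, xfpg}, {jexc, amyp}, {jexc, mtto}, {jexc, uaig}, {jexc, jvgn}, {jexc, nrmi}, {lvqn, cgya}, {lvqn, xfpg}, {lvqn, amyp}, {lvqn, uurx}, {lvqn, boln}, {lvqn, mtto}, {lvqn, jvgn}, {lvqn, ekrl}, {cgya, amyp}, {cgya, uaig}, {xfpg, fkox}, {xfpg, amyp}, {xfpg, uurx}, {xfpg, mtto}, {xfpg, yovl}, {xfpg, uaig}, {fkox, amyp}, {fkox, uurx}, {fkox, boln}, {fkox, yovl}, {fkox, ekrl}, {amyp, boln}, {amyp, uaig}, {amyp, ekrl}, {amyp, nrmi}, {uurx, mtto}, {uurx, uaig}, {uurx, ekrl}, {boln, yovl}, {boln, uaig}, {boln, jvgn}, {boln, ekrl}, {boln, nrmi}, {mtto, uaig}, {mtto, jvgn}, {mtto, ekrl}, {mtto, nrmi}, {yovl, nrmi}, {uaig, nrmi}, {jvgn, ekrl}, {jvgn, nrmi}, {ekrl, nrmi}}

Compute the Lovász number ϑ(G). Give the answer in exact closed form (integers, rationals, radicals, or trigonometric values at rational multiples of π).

Vertex uurx has 18 neighbors: yibe, wnpk, jioj, psgh, lofy, nvmi, llka, ynga, snkr, bplk, brra, fqqw, lvqn, xfpg, fkox, mtto, uaig, ekrl.
deg(psgh) = 18; N(psgh) = {gwsx, orul, yibe, jioj, afme, vdod, uddp, yrjf, ynga, snkr, brra, lvqn, cgya, uurx, boln, mtto, yovl, uaig}.
N(xfpg) = {jcrq, jioj, lofy, afme, ifys, vdod, pmxj, uddp, llka, bplk, jexc, lvqn, fkox, amyp, uurx, mtto, yovl, uaig}, |N(xfpg)| = 18.
N(nrmi) = {gwsx, lofy, vdod, llbw, uddp, nvmi, ynga, bplk, brra, fqqw, jexc, amyp, boln, mtto, yovl, uaig, jvgn, ekrl}, |N(nrmi)| = 18.
37-vertex 18-regular graph: strongly regular (37,18,8,9).
Distinct eigenvalues (to 6 d.p.): [18.0, 2.541381, -3.541381].
−37·(-sqrt(37)/2 - 1/2) / ((18)−(-sqrt(37)/2 - 1/2)) = sqrt(37) = ϑ(G).
Numerically 6.082762530.

sqrt(37)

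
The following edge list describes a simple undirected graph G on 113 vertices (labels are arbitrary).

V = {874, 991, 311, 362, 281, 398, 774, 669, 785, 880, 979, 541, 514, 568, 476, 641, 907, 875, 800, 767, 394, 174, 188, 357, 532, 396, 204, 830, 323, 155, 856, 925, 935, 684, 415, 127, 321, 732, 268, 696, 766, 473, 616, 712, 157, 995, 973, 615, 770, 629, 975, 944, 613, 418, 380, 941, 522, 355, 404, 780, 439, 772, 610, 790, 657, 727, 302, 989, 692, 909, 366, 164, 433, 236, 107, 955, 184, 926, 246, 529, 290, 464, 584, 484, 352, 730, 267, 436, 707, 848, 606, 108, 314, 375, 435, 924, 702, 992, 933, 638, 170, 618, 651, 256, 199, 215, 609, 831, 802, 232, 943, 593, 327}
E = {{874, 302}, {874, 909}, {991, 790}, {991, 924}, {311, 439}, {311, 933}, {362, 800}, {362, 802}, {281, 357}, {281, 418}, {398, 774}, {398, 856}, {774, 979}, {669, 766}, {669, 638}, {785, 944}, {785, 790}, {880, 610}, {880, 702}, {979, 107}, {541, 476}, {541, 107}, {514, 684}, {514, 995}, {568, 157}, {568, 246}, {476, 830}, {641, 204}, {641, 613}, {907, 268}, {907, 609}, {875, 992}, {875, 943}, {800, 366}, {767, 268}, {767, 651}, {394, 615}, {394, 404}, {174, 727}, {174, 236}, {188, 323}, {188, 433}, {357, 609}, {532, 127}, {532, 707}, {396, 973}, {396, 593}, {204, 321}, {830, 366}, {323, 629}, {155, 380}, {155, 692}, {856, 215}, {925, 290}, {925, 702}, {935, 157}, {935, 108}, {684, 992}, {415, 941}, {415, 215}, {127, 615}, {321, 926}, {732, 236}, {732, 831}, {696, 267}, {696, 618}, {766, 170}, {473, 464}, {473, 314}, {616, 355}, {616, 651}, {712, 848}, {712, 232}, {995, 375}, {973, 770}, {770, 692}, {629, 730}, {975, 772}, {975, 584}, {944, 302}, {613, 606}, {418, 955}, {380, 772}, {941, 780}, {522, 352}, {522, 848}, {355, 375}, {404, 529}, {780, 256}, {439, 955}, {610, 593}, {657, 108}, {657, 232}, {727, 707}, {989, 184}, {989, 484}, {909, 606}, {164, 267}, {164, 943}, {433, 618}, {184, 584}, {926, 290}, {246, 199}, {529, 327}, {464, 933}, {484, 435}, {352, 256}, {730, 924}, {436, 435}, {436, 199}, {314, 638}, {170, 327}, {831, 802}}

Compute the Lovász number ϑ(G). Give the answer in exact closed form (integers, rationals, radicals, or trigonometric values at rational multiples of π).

113*cos(pi/113)/(cos(pi/113) + 1)

deg(766) = 2; N(766) = {669, 170}.
deg(529) = 2; N(529) = {404, 327}.
deg(593) = 2; N(593) = {396, 610}.
N(232) = {712, 657}, |N(232)| = 2.
deg(v) = 2 for all v (|V|=113); this is C_{113}, the 113-cycle.
spec(A) ≈ [2.0, 1.99691, 1.98765, 1.97224, 1.95074, 1.9232, 1.88973, 1.85041, 1.80537, 1.75475, 1.69871, 1.63742, 1.57106, 1.49985, 1.42401, 1.34376, 1.25936, 1.17107, 1.07915, 0.98391, 0.88562, 0.78459, 0.68114, 0.57558, 0.46824, 0.35946, 0.24956, 0.1389, 0.0278, -0.08338, -0.1943, -0.30463, -0.41401, -0.52211, -0.6286, -0.73315, -0.83543, -0.93512, -1.03193, -1.12555, -1.21568, -1.30206, -1.38442, -1.4625, -1.53605, -1.60486, -1.66871, -1.7274, -1.78075, -1.8286, -1.87079, -1.9072, -1.93772, -1.96225, -1.98071, -1.99305, -1.99923] (distinct, 5 d.p.).
ϑ = −N·λ_min/(λ_max−λ_min) = −113·(-2*cos(pi/113))/(2−(-2*cos(pi/113))) = 113*cos(pi/113)/(cos(pi/113) + 1).
ϑ(G) ≈ 56.4891.
Check 56 ≤ 113*cos(pi/113)/(cos(pi/113) + 1) ≤ 57: both strict.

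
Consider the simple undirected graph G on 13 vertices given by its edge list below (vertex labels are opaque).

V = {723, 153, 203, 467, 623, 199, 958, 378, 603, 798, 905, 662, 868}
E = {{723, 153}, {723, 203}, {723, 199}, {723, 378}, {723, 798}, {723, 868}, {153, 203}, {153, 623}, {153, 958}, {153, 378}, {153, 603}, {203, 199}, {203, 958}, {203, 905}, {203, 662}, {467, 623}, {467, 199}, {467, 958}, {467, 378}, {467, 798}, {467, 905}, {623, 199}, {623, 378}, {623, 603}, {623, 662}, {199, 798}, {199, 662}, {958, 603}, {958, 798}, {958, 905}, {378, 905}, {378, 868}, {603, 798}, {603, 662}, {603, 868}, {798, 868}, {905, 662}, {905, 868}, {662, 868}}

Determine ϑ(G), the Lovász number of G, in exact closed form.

sqrt(13)

Vertex 199 has 6 neighbors: 723, 203, 467, 623, 798, 662.
deg(958) = 6; N(958) = {153, 203, 467, 603, 798, 905}.
deg(153) = 6; N(153) = {723, 203, 623, 958, 378, 603}.
Vertex 868 has 6 neighbors: 723, 378, 603, 798, 905, 662.
Regular of degree 6 on 13 vertices: Paley(13): SR with (k,λ,μ)=(6,2,3).
spec(A) ≈ [6.0, 1.3028, -2.3028] (distinct, 4 d.p.).
ϑ = −N·λ_min/(λ_max−λ_min) = −13·(-sqrt(13)/2 - 1/2)/(6−(-sqrt(13)/2 - 1/2)) = sqrt(13).
ϑ(G) ≈ 3.60555128.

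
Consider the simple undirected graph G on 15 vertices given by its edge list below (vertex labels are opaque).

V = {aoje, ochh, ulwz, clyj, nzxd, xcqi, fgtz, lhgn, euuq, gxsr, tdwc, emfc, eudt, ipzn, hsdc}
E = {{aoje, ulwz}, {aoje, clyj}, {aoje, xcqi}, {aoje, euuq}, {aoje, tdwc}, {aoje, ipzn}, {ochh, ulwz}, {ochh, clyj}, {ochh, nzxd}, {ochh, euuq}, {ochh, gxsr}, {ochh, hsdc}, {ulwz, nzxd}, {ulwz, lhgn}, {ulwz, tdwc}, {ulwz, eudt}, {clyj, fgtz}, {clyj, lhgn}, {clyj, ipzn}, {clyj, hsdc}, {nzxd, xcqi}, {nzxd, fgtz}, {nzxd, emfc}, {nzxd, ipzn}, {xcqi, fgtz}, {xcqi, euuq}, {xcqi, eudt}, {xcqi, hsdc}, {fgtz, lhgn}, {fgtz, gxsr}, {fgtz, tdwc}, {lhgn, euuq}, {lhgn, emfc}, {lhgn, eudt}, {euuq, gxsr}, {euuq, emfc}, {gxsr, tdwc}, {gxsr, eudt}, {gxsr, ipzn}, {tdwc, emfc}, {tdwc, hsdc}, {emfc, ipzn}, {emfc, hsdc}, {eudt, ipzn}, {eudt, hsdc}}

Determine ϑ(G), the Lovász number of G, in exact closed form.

5

N(lhgn) = {ulwz, clyj, fgtz, euuq, emfc, eudt}, |N(lhgn)| = 6.
N(gxsr) = {ochh, fgtz, euuq, tdwc, eudt, ipzn}, |N(gxsr)| = 6.
Vertex xcqi has 6 neighbors: aoje, nzxd, fgtz, euuq, eudt, hsdc.
Vertex ulwz has 6 neighbors: aoje, ochh, nzxd, lhgn, tdwc, eudt.
G on 15 vertices is 6-regular; Kneser-type, 2-subsets of [6].
The 3 distinct eigenvalues: [6.0, 1.0, -3.0].
Lovász (edge-transitive): ϑ = −15·(-3)/((6)−(-3)) = 5.
ϑ(G) ≈ 5.0000000.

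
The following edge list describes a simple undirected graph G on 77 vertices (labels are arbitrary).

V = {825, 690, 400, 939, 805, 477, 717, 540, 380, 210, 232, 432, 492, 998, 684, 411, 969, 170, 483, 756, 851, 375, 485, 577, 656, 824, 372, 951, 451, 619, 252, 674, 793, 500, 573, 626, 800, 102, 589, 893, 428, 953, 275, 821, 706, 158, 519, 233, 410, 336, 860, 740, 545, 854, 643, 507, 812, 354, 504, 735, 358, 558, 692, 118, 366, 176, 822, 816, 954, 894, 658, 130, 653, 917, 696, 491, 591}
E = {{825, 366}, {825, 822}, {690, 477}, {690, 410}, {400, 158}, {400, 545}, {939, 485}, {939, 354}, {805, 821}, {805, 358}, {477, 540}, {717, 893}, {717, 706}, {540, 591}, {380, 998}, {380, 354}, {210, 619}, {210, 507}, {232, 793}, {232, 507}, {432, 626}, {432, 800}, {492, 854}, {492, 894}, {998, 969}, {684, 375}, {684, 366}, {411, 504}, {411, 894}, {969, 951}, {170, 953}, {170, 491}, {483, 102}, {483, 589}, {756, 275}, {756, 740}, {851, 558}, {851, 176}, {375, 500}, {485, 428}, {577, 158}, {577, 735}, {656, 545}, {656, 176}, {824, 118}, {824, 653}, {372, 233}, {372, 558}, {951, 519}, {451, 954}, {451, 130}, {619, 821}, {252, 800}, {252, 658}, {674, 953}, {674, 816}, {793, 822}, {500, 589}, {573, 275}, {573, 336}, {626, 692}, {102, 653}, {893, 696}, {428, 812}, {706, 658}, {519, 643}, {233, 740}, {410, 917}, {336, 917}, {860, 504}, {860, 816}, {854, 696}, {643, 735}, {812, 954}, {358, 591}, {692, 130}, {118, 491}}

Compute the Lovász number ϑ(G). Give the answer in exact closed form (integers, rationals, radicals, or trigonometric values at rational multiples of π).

77*cos(pi/77)/(cos(pi/77) + 1)

N(894) = {492, 411}, |N(894)| = 2.
Vertex 252 has 2 neighbors: 800, 658.
deg(372) = 2; N(372) = {233, 558}.
deg(816) = 2; N(816) = {674, 860}.
G on 77 vertices is 2-regular; a single 77-cycle (edge-transitive).
A has 39 distinct eigenvalues ≈ [2.0, 1.993345, 1.973425, 1.940372, 1.894406, 1.835833, 1.765043, 1.682507, 1.588774, 1.484468, 1.370283, 1.24698, 1.115377, 0.976352, 0.83083, 0.679779, 0.524203, 0.36514, 0.203646, 0.040797, -0.122323, -0.28463, -0.445042, -0.602492, -0.755933, -0.904344, -1.046736, -1.182162, -1.309721, -1.428565, -1.537901, -1.637003, -1.725211, -1.801938, -1.866673, -1.918986, -1.958528, -1.985037, -1.998336].
With N=77: ϑ(G) = 77·(-(-1)*2*cos(pi/77))/(2−(-2*cos(pi/77))) = 77*cos(pi/77)/(cos(pi/77) + 1).
ϑ(G) ≈ 38.48397347.
α=38, χ(Ḡ)=39; ϑ=77*cos(pi/77)/(cos(pi/77) + 1) lies between (both strict).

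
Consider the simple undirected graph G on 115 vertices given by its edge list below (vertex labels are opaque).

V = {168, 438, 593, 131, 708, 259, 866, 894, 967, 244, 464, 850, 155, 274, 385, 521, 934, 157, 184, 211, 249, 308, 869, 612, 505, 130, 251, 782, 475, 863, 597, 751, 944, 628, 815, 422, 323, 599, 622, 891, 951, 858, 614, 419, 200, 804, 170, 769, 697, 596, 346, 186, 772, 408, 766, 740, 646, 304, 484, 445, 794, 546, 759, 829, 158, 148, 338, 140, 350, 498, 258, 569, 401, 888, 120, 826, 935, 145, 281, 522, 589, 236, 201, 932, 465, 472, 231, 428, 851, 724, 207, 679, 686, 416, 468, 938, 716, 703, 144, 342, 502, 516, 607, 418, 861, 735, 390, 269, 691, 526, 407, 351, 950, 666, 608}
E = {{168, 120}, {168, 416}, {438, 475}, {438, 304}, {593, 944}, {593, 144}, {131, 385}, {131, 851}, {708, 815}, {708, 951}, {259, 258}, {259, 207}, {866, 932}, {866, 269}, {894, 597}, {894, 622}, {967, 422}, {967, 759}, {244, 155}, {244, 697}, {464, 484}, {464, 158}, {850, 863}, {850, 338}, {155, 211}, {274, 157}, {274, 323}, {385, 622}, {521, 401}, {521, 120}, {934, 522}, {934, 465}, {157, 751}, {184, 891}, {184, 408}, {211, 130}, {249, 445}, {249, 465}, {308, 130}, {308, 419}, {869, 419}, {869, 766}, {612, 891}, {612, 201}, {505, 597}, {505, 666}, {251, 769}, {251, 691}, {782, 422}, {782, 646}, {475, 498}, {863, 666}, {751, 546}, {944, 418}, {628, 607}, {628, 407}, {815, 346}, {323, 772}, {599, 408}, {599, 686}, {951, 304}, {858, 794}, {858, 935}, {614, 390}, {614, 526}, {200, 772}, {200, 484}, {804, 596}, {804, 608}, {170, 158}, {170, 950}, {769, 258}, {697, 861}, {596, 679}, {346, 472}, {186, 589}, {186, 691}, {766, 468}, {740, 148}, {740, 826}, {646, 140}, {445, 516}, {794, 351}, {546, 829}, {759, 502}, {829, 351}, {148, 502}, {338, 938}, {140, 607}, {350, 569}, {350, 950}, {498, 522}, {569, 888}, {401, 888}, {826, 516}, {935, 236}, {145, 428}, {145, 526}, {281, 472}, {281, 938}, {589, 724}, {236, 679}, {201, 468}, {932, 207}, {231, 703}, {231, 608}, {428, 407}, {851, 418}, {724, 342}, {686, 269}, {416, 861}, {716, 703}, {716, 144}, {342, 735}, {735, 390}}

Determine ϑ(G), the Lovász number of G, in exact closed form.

N(385) = {131, 622}, |N(385)| = 2.
deg(350) = 2; N(350) = {569, 950}.
N(708) = {815, 951}, |N(708)| = 2.
deg(259) = 2; N(259) = {258, 207}.
G on 115 vertices is 2-regular; connected 2-regular on 115 ⇒ C_{115}.
spec(A) ≈ [2.0, 1.997, 1.9881, 1.9732, 1.9524, 1.9258, 1.8935, 1.8555, 1.812, 1.763, 1.7088, 1.6495, 1.5853, 1.5164, 1.4429, 1.3651, 1.2832, 1.1976, 1.1083, 1.0157, 0.9201, 0.8218, 0.721, 0.618, 0.5132, 0.4069, 0.2994, 0.1909, 0.0819, -0.0273, -0.1365, -0.2452, -0.3533, -0.4602, -0.5658, -0.6698, -0.7717, -0.8713, -0.9683, -1.0624, -1.1534, -1.2409, -1.3247, -1.4045, -1.4802, -1.5514, -1.618, -1.6798, -1.7366, -1.7882, -1.8344, -1.8752, -1.9104, -1.9399, -1.9635, -1.9814, -1.9933, -1.9993] (distinct, 4 d.p.).
−115·(-2*cos(pi/115)) / ((2)−(-2*cos(pi/115))) = 115*cos(pi/115)/(cos(pi/115) + 1) = ϑ(G).
ϑ(G) ≈ 57.4893.
α=57, χ(Ḡ)=58; ϑ=115*cos(pi/115)/(cos(pi/115) + 1) lies between (both strict).

115*cos(pi/115)/(cos(pi/115) + 1)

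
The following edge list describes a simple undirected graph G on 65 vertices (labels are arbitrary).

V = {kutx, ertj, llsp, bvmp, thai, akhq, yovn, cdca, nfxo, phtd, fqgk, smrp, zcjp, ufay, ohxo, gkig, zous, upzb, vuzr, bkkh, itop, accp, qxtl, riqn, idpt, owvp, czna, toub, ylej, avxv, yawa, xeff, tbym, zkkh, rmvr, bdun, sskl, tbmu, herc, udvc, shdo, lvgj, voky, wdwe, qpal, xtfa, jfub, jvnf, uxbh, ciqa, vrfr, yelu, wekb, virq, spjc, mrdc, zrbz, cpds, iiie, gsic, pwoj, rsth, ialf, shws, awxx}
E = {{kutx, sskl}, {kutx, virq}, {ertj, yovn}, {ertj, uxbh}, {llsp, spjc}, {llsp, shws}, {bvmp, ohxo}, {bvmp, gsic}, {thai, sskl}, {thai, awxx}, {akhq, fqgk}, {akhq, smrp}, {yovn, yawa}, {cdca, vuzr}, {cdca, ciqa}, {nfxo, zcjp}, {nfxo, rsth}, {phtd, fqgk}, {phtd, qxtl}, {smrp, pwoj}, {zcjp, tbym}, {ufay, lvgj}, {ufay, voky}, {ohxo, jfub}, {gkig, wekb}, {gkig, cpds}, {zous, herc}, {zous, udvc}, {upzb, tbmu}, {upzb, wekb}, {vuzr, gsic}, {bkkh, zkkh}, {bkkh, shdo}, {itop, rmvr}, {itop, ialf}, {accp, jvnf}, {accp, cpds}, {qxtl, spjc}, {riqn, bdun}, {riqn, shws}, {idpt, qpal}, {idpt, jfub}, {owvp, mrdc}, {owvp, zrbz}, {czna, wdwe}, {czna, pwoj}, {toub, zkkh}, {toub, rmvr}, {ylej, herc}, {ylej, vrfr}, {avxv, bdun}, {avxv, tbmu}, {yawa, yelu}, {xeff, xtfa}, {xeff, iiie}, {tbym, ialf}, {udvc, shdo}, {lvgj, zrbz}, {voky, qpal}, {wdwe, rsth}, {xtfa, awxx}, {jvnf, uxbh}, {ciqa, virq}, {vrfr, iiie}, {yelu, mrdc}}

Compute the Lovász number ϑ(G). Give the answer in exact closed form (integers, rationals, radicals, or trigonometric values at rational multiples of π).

65*cos(pi/65)/(cos(pi/65) + 1)

Vertex xtfa has 2 neighbors: xeff, awxx.
N(zous) = {herc, udvc}, |N(zous)| = 2.
Vertex toub has 2 neighbors: zkkh, rmvr.
Vertex smrp has 2 neighbors: akhq, pwoj.
deg(v) = 2 for all v (|V|=65); the odd cycle C_{65}.
spec(A) ≈ [2.0, 1.990663, 1.96274, 1.916492, 1.852349, 1.770912, 1.67294, 1.559349, 1.431198, 1.289684, 1.136129, 0.971967, 0.798729, 0.618034, 0.431568, 0.241073, 0.048327, -0.14487, -0.336714, -0.525415, -0.70921, -0.886383, -1.05528, -1.214325, -1.362032, -1.497021, -1.618034, -1.723939, -1.813749, -1.886624, -1.941884, -1.979013, -1.997664] (distinct, 6 d.p.).
−65·(-2*cos(pi/65)) / ((2)−(-2*cos(pi/65))) = 65*cos(pi/65)/(cos(pi/65) + 1) = ϑ(G).
= 32.481013… (decimal).
α=32, χ(Ḡ)=33; ϑ=65*cos(pi/65)/(cos(pi/65) + 1) lies between (both strict).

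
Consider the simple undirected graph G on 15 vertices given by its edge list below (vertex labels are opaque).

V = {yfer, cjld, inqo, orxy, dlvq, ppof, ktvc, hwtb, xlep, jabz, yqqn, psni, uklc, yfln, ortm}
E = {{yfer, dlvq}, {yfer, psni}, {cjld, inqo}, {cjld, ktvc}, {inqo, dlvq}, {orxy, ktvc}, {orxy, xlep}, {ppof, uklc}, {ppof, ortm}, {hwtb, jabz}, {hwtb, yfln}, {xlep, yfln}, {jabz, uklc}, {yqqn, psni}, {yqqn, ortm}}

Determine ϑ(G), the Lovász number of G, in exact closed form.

deg(ktvc) = 2; N(ktvc) = {cjld, orxy}.
deg(hwtb) = 2; N(hwtb) = {jabz, yfln}.
deg(ortm) = 2; N(ortm) = {ppof, yqqn}.
deg(yfln) = 2; N(yfln) = {hwtb, xlep}.
G on 15 vertices is 2-regular; a single 15-cycle (edge-transitive).
Distinct eigenvalues (to 3 d.p.): [2.0, 1.827, 1.338, 0.618, -0.209, -1.0, -1.618, -1.956].
Lovász (edge-transitive): ϑ = −15·(-2*cos(pi/15))/((2)−(-2*cos(pi/15))) = 15*cos(pi/15)/(cos(pi/15) + 1).
≈ 7.41715 (to 5 d.p.).
7 ≤ 15*cos(pi/15)/(cos(pi/15) + 1) ≤ 8: both strict.

15*cos(pi/15)/(cos(pi/15) + 1)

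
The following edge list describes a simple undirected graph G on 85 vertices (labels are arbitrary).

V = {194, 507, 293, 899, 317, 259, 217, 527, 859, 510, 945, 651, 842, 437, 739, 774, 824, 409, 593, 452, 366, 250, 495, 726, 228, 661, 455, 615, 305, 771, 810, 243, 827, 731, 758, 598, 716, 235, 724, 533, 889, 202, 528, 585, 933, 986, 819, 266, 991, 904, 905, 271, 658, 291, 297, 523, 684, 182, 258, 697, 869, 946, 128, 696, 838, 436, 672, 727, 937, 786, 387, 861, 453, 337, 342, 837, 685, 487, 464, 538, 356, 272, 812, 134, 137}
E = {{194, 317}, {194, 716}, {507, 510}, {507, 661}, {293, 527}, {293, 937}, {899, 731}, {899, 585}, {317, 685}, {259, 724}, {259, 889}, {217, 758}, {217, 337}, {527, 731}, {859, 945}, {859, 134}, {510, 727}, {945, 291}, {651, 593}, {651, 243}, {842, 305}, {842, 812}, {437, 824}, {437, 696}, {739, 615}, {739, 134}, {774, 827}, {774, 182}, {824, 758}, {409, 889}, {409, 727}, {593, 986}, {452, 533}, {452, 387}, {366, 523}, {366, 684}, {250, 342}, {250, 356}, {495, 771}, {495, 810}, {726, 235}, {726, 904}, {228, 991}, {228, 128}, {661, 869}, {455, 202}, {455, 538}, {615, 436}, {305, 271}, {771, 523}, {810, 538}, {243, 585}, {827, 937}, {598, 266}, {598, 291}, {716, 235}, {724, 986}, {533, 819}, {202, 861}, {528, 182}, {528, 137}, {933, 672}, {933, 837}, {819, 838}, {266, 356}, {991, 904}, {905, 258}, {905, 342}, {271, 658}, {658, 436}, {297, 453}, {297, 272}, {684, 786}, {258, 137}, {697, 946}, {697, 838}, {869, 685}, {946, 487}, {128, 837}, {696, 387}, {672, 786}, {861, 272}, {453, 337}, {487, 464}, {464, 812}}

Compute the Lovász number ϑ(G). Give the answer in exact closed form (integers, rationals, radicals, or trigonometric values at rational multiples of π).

85*cos(pi/85)/(cos(pi/85) + 1)

Vertex 842 has 2 neighbors: 305, 812.
Vertex 293 has 2 neighbors: 527, 937.
Vertex 774 has 2 neighbors: 827, 182.
N(387) = {452, 696}, |N(387)| = 2.
85-vertex 2-regular graph: a single 85-cycle (edge-transitive).
Distinct eigenvalues (to 4 d.p.): [2.0, 1.9945, 1.9782, 1.951, 1.9132, 1.8649, 1.8065, 1.7382, 1.6604, 1.5735, 1.478, 1.3745, 1.2634, 1.1455, 1.0213, 0.8915, 0.7568, 0.618, 0.4759, 0.3311, 0.1845, 0.037, -0.1108, -0.258, -0.4038, -0.5473, -0.6879, -0.8247, -0.957, -1.0841, -1.2053, -1.3198, -1.4272, -1.5268, -1.618, -1.7004, -1.7735, -1.837, -1.8904, -1.9334, -1.9659, -1.9877, -1.9986].
ϑ = −N·λ_min/(λ_max−λ_min) = −85·(-2*cos(pi/85))/(2−(-2*cos(pi/85))) = 85*cos(pi/85)/(cos(pi/85) + 1).
Numerically 42.48548257.
α=42, χ(Ḡ)=43; ϑ=85*cos(pi/85)/(cos(pi/85) + 1) lies between (both strict).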